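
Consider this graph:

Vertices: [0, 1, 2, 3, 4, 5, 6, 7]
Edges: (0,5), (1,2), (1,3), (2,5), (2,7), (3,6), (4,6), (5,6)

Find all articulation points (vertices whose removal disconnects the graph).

An articulation point is a vertex whose removal disconnects the graph.
Articulation points: [2, 5, 6]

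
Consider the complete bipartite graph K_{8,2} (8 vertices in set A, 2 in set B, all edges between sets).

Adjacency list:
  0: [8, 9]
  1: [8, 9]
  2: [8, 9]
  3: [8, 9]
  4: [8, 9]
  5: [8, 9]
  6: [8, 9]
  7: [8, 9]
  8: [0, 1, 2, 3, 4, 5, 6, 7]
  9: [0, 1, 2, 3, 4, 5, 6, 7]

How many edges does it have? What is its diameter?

K_{8,2} has 8 * 2 = 16 edges.
Any vertex reaches any opposite-side vertex in 1 step; same-side vertices reach in 2 steps via any opposite-side vertex.
Diameter = 2.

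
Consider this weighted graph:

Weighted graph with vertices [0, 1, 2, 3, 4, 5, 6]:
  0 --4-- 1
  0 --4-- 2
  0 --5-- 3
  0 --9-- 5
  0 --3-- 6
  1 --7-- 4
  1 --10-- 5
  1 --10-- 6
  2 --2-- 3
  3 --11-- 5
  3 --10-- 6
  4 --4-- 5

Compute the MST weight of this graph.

Applying Kruskal's algorithm (sort edges by weight, add if no cycle):
  Add (2,3) w=2
  Add (0,6) w=3
  Add (0,1) w=4
  Add (0,2) w=4
  Add (4,5) w=4
  Skip (0,3) w=5 (creates cycle)
  Add (1,4) w=7
  Skip (0,5) w=9 (creates cycle)
  Skip (1,5) w=10 (creates cycle)
  Skip (1,6) w=10 (creates cycle)
  Skip (3,6) w=10 (creates cycle)
  Skip (3,5) w=11 (creates cycle)
MST weight = 24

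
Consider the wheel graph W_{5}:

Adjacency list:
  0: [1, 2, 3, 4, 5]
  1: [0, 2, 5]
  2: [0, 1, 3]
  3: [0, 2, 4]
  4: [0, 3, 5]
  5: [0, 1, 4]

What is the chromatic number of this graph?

W_{5} = C_{5} plus a hub adjacent to every cycle vertex.
The outer cycle needs 3 colors (odd cycle); the hub is adjacent to all of them so needs a fresh color.
Chromatic number = 3 + 1 = 4.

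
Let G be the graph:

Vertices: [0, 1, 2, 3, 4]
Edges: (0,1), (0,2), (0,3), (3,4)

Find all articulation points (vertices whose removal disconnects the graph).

An articulation point is a vertex whose removal disconnects the graph.
Articulation points: [0, 3]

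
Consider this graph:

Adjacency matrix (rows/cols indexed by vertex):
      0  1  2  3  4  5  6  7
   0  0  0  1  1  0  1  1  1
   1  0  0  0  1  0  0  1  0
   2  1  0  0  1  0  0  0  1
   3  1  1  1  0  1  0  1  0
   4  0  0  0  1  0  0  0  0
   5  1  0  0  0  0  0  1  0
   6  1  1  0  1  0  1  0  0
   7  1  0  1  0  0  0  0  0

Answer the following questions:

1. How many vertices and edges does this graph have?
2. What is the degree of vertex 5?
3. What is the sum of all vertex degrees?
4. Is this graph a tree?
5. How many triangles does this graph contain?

Count: 8 vertices, 12 edges.
Vertex 5 has neighbors [0, 6], degree = 2.
Handshaking lemma: 2 * 12 = 24.
A tree on 8 vertices has 7 edges. This graph has 12 edges (5 extra). Not a tree.
Number of triangles = 5.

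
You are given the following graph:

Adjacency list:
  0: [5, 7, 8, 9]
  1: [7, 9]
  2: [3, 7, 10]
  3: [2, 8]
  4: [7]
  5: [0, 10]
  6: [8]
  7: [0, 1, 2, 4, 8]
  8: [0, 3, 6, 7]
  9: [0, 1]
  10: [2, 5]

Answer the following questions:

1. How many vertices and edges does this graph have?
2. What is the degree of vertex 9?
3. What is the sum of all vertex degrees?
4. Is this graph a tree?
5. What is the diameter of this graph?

Count: 11 vertices, 14 edges.
Vertex 9 has neighbors [0, 1], degree = 2.
Handshaking lemma: 2 * 14 = 28.
A tree on 11 vertices has 10 edges. This graph has 14 edges (4 extra). Not a tree.
Diameter (longest shortest path) = 4.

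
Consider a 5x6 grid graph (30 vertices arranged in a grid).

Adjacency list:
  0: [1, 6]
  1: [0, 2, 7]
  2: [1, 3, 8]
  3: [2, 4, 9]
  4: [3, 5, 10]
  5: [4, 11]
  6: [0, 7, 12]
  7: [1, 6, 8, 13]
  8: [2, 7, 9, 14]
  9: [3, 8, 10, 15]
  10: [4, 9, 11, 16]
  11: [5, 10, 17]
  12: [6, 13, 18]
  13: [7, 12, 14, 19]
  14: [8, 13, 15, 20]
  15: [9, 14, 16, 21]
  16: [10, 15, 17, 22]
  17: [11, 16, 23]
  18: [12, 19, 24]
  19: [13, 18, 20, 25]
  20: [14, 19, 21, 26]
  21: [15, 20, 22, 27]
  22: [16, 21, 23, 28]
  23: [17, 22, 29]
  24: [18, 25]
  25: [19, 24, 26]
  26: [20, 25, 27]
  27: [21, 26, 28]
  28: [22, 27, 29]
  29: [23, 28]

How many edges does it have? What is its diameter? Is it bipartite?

A 5x6 grid has 24 vertical edges and 25 horizontal edges.
Total edges = 24 + 25 = 49.
Diameter = (5-1) + (6-1) = 9 (corner to opposite corner).
Grid graphs are bipartite (checkerboard coloring).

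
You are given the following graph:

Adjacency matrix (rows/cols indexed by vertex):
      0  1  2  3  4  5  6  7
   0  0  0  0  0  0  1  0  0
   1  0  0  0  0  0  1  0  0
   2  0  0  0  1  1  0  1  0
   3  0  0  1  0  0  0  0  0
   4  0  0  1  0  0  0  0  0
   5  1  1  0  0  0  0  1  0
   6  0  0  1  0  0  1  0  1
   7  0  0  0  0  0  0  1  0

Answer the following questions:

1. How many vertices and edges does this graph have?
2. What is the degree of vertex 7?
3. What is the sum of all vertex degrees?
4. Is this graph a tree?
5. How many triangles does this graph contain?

Count: 8 vertices, 7 edges.
Vertex 7 has neighbors [6], degree = 1.
Handshaking lemma: 2 * 7 = 14.
A graph is a tree iff it is connected and has exactly n-1 edges. This graph is connected (all 8 vertices in one component) and has 8-1 = 7 edges. It is a tree.
Number of triangles = 0.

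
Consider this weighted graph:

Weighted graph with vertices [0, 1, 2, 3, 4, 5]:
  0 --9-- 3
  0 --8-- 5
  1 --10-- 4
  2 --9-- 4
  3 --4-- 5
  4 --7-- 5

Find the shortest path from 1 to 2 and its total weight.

Using Dijkstra's algorithm from vertex 1:
Shortest path: 1 -> 4 -> 2
Total weight: 10 + 9 = 19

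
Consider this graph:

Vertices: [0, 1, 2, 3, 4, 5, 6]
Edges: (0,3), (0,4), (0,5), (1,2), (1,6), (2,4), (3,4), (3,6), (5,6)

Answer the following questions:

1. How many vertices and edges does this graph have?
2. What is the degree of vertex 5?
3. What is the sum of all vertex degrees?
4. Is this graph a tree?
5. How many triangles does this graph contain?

Count: 7 vertices, 9 edges.
Vertex 5 has neighbors [0, 6], degree = 2.
Handshaking lemma: 2 * 9 = 18.
A tree on 7 vertices has 6 edges. This graph has 9 edges (3 extra). Not a tree.
Number of triangles = 1.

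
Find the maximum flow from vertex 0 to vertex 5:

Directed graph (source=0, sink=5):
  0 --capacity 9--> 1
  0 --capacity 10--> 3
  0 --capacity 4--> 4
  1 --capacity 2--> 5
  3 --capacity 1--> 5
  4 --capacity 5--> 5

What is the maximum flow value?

Computing max flow:
  Flow on (0->1): 2/9
  Flow on (0->3): 1/10
  Flow on (0->4): 4/4
  Flow on (1->5): 2/2
  Flow on (3->5): 1/1
  Flow on (4->5): 4/5
Maximum flow = 7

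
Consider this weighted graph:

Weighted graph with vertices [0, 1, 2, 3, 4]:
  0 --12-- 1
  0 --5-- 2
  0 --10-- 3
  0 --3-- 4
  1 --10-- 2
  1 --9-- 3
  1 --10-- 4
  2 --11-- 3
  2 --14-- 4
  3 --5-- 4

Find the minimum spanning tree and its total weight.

Applying Kruskal's algorithm (sort edges by weight, add if no cycle):
  Add (0,4) w=3
  Add (0,2) w=5
  Add (3,4) w=5
  Add (1,3) w=9
  Skip (0,3) w=10 (creates cycle)
  Skip (1,4) w=10 (creates cycle)
  Skip (1,2) w=10 (creates cycle)
  Skip (2,3) w=11 (creates cycle)
  Skip (0,1) w=12 (creates cycle)
  Skip (2,4) w=14 (creates cycle)
MST weight = 22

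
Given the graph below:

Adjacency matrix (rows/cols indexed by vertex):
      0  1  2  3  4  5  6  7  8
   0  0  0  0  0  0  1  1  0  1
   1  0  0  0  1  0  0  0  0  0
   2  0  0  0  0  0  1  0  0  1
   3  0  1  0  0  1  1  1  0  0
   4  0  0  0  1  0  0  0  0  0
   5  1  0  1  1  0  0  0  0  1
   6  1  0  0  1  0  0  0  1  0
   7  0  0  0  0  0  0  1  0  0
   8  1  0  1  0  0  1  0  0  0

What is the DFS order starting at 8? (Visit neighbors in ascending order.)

DFS from vertex 8 (neighbors processed in ascending order):
Visit order: 8, 0, 5, 2, 3, 1, 4, 6, 7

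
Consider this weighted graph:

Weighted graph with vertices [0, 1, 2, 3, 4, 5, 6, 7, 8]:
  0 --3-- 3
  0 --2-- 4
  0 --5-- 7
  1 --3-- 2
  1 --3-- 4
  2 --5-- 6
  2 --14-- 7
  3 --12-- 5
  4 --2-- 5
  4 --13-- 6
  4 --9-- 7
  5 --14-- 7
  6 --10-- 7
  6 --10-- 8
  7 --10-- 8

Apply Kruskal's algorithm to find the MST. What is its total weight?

Applying Kruskal's algorithm (sort edges by weight, add if no cycle):
  Add (0,4) w=2
  Add (4,5) w=2
  Add (0,3) w=3
  Add (1,4) w=3
  Add (1,2) w=3
  Add (0,7) w=5
  Add (2,6) w=5
  Skip (4,7) w=9 (creates cycle)
  Add (6,8) w=10
  Skip (6,7) w=10 (creates cycle)
  Skip (7,8) w=10 (creates cycle)
  Skip (3,5) w=12 (creates cycle)
  Skip (4,6) w=13 (creates cycle)
  Skip (2,7) w=14 (creates cycle)
  Skip (5,7) w=14 (creates cycle)
MST weight = 33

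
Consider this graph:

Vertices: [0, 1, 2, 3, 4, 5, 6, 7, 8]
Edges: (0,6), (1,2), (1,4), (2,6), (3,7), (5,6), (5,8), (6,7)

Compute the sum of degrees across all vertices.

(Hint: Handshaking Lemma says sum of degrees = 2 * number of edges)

Count edges: 8 edges.
By Handshaking Lemma: sum of degrees = 2 * 8 = 16.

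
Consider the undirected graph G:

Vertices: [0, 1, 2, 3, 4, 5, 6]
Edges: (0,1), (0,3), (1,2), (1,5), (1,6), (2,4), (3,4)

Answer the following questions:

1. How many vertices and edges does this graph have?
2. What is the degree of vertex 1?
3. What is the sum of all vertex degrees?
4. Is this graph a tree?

Count: 7 vertices, 7 edges.
Vertex 1 has neighbors [0, 2, 5, 6], degree = 4.
Handshaking lemma: 2 * 7 = 14.
A tree on 7 vertices has 6 edges. This graph has 7 edges (1 extra). Not a tree.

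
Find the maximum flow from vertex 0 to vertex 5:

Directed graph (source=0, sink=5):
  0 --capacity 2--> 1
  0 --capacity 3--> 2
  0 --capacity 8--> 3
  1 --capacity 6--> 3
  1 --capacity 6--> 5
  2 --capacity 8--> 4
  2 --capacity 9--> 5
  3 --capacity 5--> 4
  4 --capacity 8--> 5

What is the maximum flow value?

Computing max flow:
  Flow on (0->1): 2/2
  Flow on (0->2): 3/3
  Flow on (0->3): 5/8
  Flow on (1->5): 2/6
  Flow on (2->5): 3/9
  Flow on (3->4): 5/5
  Flow on (4->5): 5/8
Maximum flow = 10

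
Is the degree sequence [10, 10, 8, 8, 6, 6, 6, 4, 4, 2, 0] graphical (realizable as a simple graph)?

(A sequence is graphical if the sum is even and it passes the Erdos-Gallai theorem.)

Sum of degrees = 64. Sum is even but fails Erdos-Gallai. The sequence is NOT graphical.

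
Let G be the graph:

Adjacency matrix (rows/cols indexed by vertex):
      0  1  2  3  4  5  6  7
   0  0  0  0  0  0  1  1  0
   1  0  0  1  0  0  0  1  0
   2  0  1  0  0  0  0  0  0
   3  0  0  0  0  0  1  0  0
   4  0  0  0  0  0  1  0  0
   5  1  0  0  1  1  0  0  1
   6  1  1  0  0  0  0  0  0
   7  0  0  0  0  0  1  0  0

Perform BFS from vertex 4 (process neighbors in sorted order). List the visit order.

BFS from vertex 4 (neighbors processed in ascending order):
Visit order: 4, 5, 0, 3, 7, 6, 1, 2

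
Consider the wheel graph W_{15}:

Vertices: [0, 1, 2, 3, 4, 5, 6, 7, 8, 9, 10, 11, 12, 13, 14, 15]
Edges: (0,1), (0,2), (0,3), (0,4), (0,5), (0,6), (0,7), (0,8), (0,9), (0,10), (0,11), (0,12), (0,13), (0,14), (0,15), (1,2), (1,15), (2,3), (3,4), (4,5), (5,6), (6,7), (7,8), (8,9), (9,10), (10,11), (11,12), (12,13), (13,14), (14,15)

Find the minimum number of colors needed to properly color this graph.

W_{15} = C_{15} plus a hub adjacent to every cycle vertex.
The outer cycle needs 3 colors (odd cycle); the hub is adjacent to all of them so needs a fresh color.
Chromatic number = 3 + 1 = 4.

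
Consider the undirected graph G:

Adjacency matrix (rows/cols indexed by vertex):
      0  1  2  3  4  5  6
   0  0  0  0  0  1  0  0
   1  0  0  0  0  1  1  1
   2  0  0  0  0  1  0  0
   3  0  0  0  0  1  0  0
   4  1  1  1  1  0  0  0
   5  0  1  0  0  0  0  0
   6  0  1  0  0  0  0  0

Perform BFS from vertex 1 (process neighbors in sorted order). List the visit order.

BFS from vertex 1 (neighbors processed in ascending order):
Visit order: 1, 4, 5, 6, 0, 2, 3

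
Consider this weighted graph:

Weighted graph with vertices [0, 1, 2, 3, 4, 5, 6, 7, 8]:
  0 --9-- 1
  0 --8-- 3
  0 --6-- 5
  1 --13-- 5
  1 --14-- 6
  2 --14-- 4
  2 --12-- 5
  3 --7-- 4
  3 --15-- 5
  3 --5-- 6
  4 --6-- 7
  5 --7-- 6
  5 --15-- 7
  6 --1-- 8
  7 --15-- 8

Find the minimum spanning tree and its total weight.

Applying Kruskal's algorithm (sort edges by weight, add if no cycle):
  Add (6,8) w=1
  Add (3,6) w=5
  Add (0,5) w=6
  Add (4,7) w=6
  Add (3,4) w=7
  Add (5,6) w=7
  Skip (0,3) w=8 (creates cycle)
  Add (0,1) w=9
  Add (2,5) w=12
  Skip (1,5) w=13 (creates cycle)
  Skip (1,6) w=14 (creates cycle)
  Skip (2,4) w=14 (creates cycle)
  Skip (3,5) w=15 (creates cycle)
  Skip (5,7) w=15 (creates cycle)
  Skip (7,8) w=15 (creates cycle)
MST weight = 53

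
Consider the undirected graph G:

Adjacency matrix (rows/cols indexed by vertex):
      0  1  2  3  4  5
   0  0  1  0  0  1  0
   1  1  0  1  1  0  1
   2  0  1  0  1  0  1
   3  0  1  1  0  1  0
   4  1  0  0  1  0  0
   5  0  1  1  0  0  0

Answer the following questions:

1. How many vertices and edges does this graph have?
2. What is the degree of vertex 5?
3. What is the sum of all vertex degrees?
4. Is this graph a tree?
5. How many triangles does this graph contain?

Count: 6 vertices, 8 edges.
Vertex 5 has neighbors [1, 2], degree = 2.
Handshaking lemma: 2 * 8 = 16.
A tree on 6 vertices has 5 edges. This graph has 8 edges (3 extra). Not a tree.
Number of triangles = 2.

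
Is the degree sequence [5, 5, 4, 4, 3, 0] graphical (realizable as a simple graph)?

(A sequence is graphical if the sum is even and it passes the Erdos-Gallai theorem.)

Sum of degrees = 21. Sum is odd, so the sequence is NOT graphical.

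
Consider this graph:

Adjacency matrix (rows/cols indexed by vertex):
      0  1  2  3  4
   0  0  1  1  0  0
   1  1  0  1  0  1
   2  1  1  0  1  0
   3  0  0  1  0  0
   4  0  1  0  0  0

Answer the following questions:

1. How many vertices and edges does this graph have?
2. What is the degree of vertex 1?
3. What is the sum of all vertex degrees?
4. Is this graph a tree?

Count: 5 vertices, 5 edges.
Vertex 1 has neighbors [0, 2, 4], degree = 3.
Handshaking lemma: 2 * 5 = 10.
A tree on 5 vertices has 4 edges. This graph has 5 edges (1 extra). Not a tree.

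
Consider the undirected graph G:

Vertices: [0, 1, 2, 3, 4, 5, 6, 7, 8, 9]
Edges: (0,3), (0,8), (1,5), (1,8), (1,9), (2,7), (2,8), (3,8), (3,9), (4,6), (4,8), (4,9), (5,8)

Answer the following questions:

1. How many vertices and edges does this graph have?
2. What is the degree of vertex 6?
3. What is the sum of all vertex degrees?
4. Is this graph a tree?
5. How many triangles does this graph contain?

Count: 10 vertices, 13 edges.
Vertex 6 has neighbors [4], degree = 1.
Handshaking lemma: 2 * 13 = 26.
A tree on 10 vertices has 9 edges. This graph has 13 edges (4 extra). Not a tree.
Number of triangles = 2.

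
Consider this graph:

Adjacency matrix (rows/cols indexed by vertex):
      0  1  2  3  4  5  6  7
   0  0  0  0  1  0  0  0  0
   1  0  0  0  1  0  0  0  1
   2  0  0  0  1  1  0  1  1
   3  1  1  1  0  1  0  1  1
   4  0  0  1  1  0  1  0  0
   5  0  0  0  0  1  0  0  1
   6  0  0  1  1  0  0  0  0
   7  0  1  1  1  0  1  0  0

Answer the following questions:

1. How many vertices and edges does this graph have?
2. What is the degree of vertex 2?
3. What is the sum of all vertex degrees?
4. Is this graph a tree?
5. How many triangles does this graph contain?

Count: 8 vertices, 12 edges.
Vertex 2 has neighbors [3, 4, 6, 7], degree = 4.
Handshaking lemma: 2 * 12 = 24.
A tree on 8 vertices has 7 edges. This graph has 12 edges (5 extra). Not a tree.
Number of triangles = 4.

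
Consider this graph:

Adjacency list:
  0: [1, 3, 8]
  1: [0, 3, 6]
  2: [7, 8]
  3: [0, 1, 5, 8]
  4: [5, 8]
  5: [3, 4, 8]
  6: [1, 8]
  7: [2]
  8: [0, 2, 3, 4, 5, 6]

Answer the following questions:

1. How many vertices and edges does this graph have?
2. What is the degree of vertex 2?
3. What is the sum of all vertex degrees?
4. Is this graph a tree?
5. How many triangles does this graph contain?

Count: 9 vertices, 13 edges.
Vertex 2 has neighbors [7, 8], degree = 2.
Handshaking lemma: 2 * 13 = 26.
A tree on 9 vertices has 8 edges. This graph has 13 edges (5 extra). Not a tree.
Number of triangles = 4.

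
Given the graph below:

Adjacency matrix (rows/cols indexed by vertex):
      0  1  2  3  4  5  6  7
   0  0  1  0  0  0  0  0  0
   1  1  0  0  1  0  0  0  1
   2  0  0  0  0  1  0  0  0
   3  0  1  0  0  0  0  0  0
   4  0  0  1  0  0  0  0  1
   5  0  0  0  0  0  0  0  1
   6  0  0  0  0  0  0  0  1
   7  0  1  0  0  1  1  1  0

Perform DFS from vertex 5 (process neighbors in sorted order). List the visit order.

DFS from vertex 5 (neighbors processed in ascending order):
Visit order: 5, 7, 1, 0, 3, 4, 2, 6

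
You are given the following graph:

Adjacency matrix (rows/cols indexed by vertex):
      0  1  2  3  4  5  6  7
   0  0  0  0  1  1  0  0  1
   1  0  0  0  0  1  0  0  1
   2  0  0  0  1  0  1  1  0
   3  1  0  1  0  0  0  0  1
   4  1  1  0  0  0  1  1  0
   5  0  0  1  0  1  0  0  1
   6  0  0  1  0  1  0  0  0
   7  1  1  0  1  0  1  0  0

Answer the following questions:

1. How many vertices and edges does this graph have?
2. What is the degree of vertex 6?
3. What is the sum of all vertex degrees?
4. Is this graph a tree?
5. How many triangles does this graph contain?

Count: 8 vertices, 12 edges.
Vertex 6 has neighbors [2, 4], degree = 2.
Handshaking lemma: 2 * 12 = 24.
A tree on 8 vertices has 7 edges. This graph has 12 edges (5 extra). Not a tree.
Number of triangles = 1.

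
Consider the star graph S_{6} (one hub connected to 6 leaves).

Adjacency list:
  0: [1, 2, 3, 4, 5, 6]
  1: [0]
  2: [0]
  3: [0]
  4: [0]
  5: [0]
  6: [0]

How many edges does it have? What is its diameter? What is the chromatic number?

Star graph S_{6}: the hub connects to all 6 leaves.
Edges = 6.
Diameter = 2 (any leaf to hub is 1, leaf to leaf through hub is 2).
Star graphs are bipartite (hub vs leaves), so chromatic number = 2.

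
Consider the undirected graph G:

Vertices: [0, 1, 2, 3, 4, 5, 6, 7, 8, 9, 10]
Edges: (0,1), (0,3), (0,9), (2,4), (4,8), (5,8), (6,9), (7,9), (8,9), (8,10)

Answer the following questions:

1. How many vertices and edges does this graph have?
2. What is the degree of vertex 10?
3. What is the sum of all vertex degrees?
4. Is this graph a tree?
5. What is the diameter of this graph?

Count: 11 vertices, 10 edges.
Vertex 10 has neighbors [8], degree = 1.
Handshaking lemma: 2 * 10 = 20.
A graph is a tree iff it is connected and has exactly n-1 edges. This graph is connected (all 11 vertices in one component) and has 11-1 = 10 edges. It is a tree.
Diameter (longest shortest path) = 5.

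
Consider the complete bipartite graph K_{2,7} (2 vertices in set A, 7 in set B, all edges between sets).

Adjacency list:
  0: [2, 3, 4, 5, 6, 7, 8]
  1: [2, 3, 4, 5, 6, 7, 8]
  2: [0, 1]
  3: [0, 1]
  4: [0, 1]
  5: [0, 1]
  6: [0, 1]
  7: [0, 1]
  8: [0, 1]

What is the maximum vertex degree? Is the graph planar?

Set-A vertices have degree 7; set-B vertices have degree 2. Maximum degree = max(2,7) = 7.
min(2,7) <= 2, so K_{2,7} avoids a K_{3,3} subdivision and is planar.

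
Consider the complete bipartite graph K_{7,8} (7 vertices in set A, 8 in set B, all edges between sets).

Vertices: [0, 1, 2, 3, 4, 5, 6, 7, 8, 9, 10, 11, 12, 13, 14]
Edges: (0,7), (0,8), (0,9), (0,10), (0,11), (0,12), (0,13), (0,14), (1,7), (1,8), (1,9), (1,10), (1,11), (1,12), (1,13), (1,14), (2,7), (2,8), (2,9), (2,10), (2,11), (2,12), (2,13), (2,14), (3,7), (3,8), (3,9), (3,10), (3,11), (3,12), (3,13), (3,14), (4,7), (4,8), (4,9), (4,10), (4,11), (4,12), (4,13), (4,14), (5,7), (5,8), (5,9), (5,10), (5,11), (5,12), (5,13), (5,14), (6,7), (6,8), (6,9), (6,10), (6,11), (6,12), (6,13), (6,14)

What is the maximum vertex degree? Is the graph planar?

Set-A vertices have degree 8; set-B vertices have degree 7. Maximum degree = max(7,8) = 8.
K_{7,8} contains K_{3,3} as a subgraph (since both sides have >= 3 vertices); by Kuratowski's theorem it is not planar.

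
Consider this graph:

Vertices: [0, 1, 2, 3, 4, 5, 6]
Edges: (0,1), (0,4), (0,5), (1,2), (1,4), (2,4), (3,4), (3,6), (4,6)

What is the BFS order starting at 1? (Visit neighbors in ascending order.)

BFS from vertex 1 (neighbors processed in ascending order):
Visit order: 1, 0, 2, 4, 5, 3, 6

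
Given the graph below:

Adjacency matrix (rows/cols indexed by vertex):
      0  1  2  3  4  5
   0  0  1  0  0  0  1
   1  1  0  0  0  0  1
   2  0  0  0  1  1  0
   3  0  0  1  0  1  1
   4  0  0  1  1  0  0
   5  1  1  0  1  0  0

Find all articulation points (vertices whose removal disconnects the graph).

An articulation point is a vertex whose removal disconnects the graph.
Articulation points: [3, 5]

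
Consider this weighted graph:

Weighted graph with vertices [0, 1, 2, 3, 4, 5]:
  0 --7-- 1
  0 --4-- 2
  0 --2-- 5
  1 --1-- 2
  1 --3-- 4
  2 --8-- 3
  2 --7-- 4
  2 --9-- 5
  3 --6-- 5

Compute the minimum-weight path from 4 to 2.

Using Dijkstra's algorithm from vertex 4:
Shortest path: 4 -> 1 -> 2
Total weight: 3 + 1 = 4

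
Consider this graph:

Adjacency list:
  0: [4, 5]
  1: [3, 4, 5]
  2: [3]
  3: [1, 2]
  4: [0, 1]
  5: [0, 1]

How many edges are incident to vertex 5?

Vertex 5 has neighbors [0, 1], so deg(5) = 2.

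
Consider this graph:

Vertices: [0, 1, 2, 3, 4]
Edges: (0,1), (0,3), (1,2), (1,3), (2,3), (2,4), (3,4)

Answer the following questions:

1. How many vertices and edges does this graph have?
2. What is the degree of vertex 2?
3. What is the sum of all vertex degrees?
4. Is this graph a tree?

Count: 5 vertices, 7 edges.
Vertex 2 has neighbors [1, 3, 4], degree = 3.
Handshaking lemma: 2 * 7 = 14.
A tree on 5 vertices has 4 edges. This graph has 7 edges (3 extra). Not a tree.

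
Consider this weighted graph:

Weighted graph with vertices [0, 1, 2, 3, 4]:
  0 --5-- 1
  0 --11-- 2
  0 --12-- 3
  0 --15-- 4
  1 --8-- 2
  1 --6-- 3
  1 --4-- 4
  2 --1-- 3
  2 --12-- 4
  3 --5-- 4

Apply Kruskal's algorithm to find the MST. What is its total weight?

Applying Kruskal's algorithm (sort edges by weight, add if no cycle):
  Add (2,3) w=1
  Add (1,4) w=4
  Add (0,1) w=5
  Add (3,4) w=5
  Skip (1,3) w=6 (creates cycle)
  Skip (1,2) w=8 (creates cycle)
  Skip (0,2) w=11 (creates cycle)
  Skip (0,3) w=12 (creates cycle)
  Skip (2,4) w=12 (creates cycle)
  Skip (0,4) w=15 (creates cycle)
MST weight = 15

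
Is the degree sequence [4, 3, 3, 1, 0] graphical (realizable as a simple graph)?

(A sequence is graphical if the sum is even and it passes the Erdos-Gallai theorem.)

Sum of degrees = 11. Sum is odd, so the sequence is NOT graphical.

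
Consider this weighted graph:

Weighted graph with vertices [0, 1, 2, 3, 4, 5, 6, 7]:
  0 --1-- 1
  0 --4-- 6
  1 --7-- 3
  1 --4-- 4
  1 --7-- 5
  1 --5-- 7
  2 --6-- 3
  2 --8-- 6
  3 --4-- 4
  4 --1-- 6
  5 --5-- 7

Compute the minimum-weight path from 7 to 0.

Using Dijkstra's algorithm from vertex 7:
Shortest path: 7 -> 1 -> 0
Total weight: 5 + 1 = 6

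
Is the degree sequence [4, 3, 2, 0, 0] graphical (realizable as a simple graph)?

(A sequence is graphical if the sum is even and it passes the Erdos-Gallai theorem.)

Sum of degrees = 9. Sum is odd, so the sequence is NOT graphical.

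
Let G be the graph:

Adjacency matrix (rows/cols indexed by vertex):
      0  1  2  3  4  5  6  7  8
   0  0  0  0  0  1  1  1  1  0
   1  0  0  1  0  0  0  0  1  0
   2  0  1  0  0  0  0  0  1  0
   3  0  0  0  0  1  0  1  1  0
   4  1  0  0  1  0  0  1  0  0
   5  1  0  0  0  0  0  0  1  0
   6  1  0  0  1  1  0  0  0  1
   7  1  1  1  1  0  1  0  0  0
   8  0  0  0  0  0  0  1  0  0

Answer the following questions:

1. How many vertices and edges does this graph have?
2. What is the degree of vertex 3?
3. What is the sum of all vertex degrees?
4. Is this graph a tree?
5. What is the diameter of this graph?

Count: 9 vertices, 13 edges.
Vertex 3 has neighbors [4, 6, 7], degree = 3.
Handshaking lemma: 2 * 13 = 26.
A tree on 9 vertices has 8 edges. This graph has 13 edges (5 extra). Not a tree.
Diameter (longest shortest path) = 4.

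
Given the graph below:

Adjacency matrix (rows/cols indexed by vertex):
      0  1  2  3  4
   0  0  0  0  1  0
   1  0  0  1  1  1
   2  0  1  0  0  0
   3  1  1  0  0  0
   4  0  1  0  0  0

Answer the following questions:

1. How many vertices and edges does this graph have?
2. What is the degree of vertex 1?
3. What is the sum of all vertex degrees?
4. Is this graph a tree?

Count: 5 vertices, 4 edges.
Vertex 1 has neighbors [2, 3, 4], degree = 3.
Handshaking lemma: 2 * 4 = 8.
A graph is a tree iff it is connected and has exactly n-1 edges. This graph is connected (all 5 vertices in one component) and has 5-1 = 4 edges. It is a tree.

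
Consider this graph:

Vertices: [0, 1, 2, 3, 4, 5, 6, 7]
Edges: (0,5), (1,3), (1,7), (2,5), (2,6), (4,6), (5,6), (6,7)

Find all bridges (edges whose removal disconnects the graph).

A bridge is an edge whose removal increases the number of connected components.
Bridges found: (0,5), (1,3), (1,7), (4,6), (6,7)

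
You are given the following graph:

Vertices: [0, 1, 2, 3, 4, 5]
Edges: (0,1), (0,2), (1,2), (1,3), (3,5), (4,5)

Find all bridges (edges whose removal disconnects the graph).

A bridge is an edge whose removal increases the number of connected components.
Bridges found: (1,3), (3,5), (4,5)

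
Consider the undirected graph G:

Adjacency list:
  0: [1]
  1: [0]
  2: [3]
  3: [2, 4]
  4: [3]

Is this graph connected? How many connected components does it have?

Checking connectivity: the graph has 2 connected component(s).
Components: [[0, 1], [2, 3, 4]]. The graph is NOT connected.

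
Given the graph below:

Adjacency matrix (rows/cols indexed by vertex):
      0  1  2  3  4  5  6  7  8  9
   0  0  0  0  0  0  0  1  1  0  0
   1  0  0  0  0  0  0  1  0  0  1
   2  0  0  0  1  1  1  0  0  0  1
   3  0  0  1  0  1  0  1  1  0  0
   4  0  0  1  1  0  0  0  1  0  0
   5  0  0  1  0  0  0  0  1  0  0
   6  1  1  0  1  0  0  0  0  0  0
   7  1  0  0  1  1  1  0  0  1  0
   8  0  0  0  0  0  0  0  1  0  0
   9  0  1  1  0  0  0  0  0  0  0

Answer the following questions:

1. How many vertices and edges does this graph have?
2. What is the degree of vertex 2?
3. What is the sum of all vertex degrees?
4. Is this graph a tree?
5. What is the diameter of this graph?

Count: 10 vertices, 14 edges.
Vertex 2 has neighbors [3, 4, 5, 9], degree = 4.
Handshaking lemma: 2 * 14 = 28.
A tree on 10 vertices has 9 edges. This graph has 14 edges (5 extra). Not a tree.
Diameter (longest shortest path) = 4.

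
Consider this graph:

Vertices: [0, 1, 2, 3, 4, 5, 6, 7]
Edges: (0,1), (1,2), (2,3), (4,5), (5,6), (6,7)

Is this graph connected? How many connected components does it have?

Checking connectivity: the graph has 2 connected component(s).
Components: [[0, 1, 2, 3], [4, 5, 6, 7]]. The graph is NOT connected.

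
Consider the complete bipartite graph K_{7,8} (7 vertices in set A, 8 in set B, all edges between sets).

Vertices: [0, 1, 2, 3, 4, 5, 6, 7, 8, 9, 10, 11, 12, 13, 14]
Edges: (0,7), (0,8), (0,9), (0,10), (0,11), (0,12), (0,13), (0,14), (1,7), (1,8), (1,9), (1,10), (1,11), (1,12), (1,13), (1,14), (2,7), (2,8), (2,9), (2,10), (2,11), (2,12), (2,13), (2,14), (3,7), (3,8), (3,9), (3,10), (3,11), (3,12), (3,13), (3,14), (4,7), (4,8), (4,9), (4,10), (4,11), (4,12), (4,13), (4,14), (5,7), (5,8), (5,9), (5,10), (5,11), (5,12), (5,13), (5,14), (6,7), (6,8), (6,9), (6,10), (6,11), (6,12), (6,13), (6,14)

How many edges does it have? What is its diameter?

K_{7,8} has 7 * 8 = 56 edges.
Any vertex reaches any opposite-side vertex in 1 step; same-side vertices reach in 2 steps via any opposite-side vertex.
Diameter = 2.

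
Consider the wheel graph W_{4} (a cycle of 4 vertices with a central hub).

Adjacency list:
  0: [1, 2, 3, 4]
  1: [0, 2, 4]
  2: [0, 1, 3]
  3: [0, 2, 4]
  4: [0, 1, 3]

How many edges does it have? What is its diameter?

Wheel graph W_{4}: 4 cycle edges + 4 spoke edges = 8 edges.
The hub is distance 1 from all cycle vertices. Max distance between cycle vertices through hub is 2.
Diameter = 2.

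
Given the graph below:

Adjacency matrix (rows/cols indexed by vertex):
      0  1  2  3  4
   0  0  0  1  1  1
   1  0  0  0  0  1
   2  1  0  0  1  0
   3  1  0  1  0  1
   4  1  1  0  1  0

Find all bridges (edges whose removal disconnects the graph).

A bridge is an edge whose removal increases the number of connected components.
Bridges found: (1,4)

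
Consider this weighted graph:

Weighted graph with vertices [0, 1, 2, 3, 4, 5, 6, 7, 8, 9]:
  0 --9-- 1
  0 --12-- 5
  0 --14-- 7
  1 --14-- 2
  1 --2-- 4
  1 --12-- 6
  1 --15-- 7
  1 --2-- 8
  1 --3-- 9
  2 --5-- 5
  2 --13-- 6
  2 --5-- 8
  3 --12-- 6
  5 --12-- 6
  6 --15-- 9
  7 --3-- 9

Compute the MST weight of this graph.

Applying Kruskal's algorithm (sort edges by weight, add if no cycle):
  Add (1,4) w=2
  Add (1,8) w=2
  Add (1,9) w=3
  Add (7,9) w=3
  Add (2,5) w=5
  Add (2,8) w=5
  Add (0,1) w=9
  Skip (0,5) w=12 (creates cycle)
  Add (1,6) w=12
  Add (3,6) w=12
  Skip (5,6) w=12 (creates cycle)
  Skip (2,6) w=13 (creates cycle)
  Skip (0,7) w=14 (creates cycle)
  Skip (1,2) w=14 (creates cycle)
  Skip (1,7) w=15 (creates cycle)
  Skip (6,9) w=15 (creates cycle)
MST weight = 53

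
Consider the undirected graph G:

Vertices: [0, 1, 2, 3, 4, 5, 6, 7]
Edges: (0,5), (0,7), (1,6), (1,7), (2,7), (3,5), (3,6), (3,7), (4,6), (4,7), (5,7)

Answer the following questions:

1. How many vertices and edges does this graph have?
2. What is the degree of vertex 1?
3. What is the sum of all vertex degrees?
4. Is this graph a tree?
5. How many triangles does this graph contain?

Count: 8 vertices, 11 edges.
Vertex 1 has neighbors [6, 7], degree = 2.
Handshaking lemma: 2 * 11 = 22.
A tree on 8 vertices has 7 edges. This graph has 11 edges (4 extra). Not a tree.
Number of triangles = 2.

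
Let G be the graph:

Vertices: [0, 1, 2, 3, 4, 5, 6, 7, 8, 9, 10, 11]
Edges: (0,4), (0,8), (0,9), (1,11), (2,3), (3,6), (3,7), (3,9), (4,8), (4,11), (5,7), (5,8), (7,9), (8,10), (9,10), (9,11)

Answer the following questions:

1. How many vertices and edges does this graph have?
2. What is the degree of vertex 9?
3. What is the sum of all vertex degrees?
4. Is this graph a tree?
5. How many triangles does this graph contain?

Count: 12 vertices, 16 edges.
Vertex 9 has neighbors [0, 3, 7, 10, 11], degree = 5.
Handshaking lemma: 2 * 16 = 32.
A tree on 12 vertices has 11 edges. This graph has 16 edges (5 extra). Not a tree.
Number of triangles = 2.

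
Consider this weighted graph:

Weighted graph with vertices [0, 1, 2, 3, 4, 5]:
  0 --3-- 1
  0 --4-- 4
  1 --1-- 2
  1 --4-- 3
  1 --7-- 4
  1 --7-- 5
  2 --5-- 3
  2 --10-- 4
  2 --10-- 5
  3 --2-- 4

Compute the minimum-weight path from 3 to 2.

Using Dijkstra's algorithm from vertex 3:
Shortest path: 3 -> 2
Total weight: 5 = 5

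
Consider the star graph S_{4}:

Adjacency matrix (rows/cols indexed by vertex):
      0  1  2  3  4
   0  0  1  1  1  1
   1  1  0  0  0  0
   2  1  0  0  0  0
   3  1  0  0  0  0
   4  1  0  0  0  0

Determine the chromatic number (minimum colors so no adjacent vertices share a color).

S_{4} has one hub adjacent to 4 leaves; leaves are pairwise non-adjacent.
Color the hub 0 and every leaf 1.
Chromatic number = 2.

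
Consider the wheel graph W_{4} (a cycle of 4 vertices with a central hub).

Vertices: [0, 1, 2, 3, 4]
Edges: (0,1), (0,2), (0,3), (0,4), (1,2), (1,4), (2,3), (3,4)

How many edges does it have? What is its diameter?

Wheel graph W_{4}: 4 cycle edges + 4 spoke edges = 8 edges.
The hub is distance 1 from all cycle vertices. Max distance between cycle vertices through hub is 2.
Diameter = 2.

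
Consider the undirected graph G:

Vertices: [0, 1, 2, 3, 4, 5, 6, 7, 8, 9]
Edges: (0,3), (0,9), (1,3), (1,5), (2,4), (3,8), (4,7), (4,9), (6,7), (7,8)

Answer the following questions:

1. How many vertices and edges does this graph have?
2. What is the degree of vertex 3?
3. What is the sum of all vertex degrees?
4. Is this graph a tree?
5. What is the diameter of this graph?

Count: 10 vertices, 10 edges.
Vertex 3 has neighbors [0, 1, 8], degree = 3.
Handshaking lemma: 2 * 10 = 20.
A tree on 10 vertices has 9 edges. This graph has 10 edges (1 extra). Not a tree.
Diameter (longest shortest path) = 6.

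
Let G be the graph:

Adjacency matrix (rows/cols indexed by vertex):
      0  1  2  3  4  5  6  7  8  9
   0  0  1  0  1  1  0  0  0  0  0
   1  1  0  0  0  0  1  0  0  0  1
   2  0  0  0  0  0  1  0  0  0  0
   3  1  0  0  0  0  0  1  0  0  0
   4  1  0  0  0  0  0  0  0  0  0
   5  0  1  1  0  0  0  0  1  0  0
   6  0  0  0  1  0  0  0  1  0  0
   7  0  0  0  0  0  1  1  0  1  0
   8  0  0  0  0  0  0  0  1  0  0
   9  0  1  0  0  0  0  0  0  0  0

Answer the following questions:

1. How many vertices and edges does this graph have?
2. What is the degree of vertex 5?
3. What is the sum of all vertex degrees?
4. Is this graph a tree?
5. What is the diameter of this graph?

Count: 10 vertices, 10 edges.
Vertex 5 has neighbors [1, 2, 7], degree = 3.
Handshaking lemma: 2 * 10 = 20.
A tree on 10 vertices has 9 edges. This graph has 10 edges (1 extra). Not a tree.
Diameter (longest shortest path) = 5.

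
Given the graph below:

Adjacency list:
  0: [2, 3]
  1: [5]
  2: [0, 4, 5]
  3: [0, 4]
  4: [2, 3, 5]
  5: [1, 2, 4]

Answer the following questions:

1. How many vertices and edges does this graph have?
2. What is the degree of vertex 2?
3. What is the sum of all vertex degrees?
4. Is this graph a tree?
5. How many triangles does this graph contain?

Count: 6 vertices, 7 edges.
Vertex 2 has neighbors [0, 4, 5], degree = 3.
Handshaking lemma: 2 * 7 = 14.
A tree on 6 vertices has 5 edges. This graph has 7 edges (2 extra). Not a tree.
Number of triangles = 1.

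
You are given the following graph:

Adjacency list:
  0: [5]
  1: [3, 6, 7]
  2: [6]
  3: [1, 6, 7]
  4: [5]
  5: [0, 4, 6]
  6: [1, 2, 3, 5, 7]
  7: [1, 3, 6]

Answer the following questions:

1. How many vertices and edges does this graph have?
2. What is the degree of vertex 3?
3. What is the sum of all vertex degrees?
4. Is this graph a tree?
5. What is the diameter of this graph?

Count: 8 vertices, 10 edges.
Vertex 3 has neighbors [1, 6, 7], degree = 3.
Handshaking lemma: 2 * 10 = 20.
A tree on 8 vertices has 7 edges. This graph has 10 edges (3 extra). Not a tree.
Diameter (longest shortest path) = 3.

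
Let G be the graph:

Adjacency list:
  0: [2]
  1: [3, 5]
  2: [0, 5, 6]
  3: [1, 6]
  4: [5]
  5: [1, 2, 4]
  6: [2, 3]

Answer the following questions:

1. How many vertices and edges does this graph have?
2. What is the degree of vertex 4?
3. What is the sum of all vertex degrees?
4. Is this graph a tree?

Count: 7 vertices, 7 edges.
Vertex 4 has neighbors [5], degree = 1.
Handshaking lemma: 2 * 7 = 14.
A tree on 7 vertices has 6 edges. This graph has 7 edges (1 extra). Not a tree.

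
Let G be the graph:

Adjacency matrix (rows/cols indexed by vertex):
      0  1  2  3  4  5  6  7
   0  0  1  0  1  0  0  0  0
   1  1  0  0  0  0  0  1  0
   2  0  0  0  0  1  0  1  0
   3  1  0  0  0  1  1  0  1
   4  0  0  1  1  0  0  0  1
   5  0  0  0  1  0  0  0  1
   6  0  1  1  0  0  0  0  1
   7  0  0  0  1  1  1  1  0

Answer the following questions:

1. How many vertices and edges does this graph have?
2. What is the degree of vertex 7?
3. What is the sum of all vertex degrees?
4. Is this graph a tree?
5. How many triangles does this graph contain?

Count: 8 vertices, 11 edges.
Vertex 7 has neighbors [3, 4, 5, 6], degree = 4.
Handshaking lemma: 2 * 11 = 22.
A tree on 8 vertices has 7 edges. This graph has 11 edges (4 extra). Not a tree.
Number of triangles = 2.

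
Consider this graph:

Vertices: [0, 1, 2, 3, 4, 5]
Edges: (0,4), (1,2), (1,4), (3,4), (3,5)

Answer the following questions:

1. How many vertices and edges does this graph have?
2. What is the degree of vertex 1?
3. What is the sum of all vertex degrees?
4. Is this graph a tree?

Count: 6 vertices, 5 edges.
Vertex 1 has neighbors [2, 4], degree = 2.
Handshaking lemma: 2 * 5 = 10.
A graph is a tree iff it is connected and has exactly n-1 edges. This graph is connected (all 6 vertices in one component) and has 6-1 = 5 edges. It is a tree.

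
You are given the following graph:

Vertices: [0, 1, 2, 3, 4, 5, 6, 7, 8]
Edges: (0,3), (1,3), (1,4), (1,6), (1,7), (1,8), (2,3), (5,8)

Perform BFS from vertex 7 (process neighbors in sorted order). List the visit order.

BFS from vertex 7 (neighbors processed in ascending order):
Visit order: 7, 1, 3, 4, 6, 8, 0, 2, 5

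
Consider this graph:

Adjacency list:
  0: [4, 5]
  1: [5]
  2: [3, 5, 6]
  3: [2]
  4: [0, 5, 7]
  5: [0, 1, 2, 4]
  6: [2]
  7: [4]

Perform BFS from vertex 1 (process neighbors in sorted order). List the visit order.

BFS from vertex 1 (neighbors processed in ascending order):
Visit order: 1, 5, 0, 2, 4, 3, 6, 7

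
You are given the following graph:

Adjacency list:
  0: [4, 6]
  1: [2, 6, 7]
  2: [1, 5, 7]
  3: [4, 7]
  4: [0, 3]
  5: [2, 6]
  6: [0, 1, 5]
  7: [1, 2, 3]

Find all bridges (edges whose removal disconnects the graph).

No bridges found. The graph is 2-edge-connected (no single edge removal disconnects it).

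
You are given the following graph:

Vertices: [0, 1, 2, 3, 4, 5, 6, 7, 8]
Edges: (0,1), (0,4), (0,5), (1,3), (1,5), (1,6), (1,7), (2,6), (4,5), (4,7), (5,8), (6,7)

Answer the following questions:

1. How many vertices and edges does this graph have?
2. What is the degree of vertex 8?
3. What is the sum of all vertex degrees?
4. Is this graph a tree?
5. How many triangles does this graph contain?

Count: 9 vertices, 12 edges.
Vertex 8 has neighbors [5], degree = 1.
Handshaking lemma: 2 * 12 = 24.
A tree on 9 vertices has 8 edges. This graph has 12 edges (4 extra). Not a tree.
Number of triangles = 3.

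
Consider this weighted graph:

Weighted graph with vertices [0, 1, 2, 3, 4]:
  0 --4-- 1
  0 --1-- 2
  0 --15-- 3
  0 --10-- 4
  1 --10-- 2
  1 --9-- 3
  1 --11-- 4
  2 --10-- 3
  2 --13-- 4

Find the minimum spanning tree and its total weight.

Applying Kruskal's algorithm (sort edges by weight, add if no cycle):
  Add (0,2) w=1
  Add (0,1) w=4
  Add (1,3) w=9
  Add (0,4) w=10
  Skip (1,2) w=10 (creates cycle)
  Skip (2,3) w=10 (creates cycle)
  Skip (1,4) w=11 (creates cycle)
  Skip (2,4) w=13 (creates cycle)
  Skip (0,3) w=15 (creates cycle)
MST weight = 24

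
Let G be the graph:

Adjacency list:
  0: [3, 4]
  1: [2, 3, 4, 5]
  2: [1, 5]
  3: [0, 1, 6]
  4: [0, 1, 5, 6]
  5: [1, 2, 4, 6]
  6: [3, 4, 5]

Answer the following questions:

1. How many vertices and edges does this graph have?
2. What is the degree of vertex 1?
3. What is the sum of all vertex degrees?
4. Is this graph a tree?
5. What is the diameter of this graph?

Count: 7 vertices, 11 edges.
Vertex 1 has neighbors [2, 3, 4, 5], degree = 4.
Handshaking lemma: 2 * 11 = 22.
A tree on 7 vertices has 6 edges. This graph has 11 edges (5 extra). Not a tree.
Diameter (longest shortest path) = 3.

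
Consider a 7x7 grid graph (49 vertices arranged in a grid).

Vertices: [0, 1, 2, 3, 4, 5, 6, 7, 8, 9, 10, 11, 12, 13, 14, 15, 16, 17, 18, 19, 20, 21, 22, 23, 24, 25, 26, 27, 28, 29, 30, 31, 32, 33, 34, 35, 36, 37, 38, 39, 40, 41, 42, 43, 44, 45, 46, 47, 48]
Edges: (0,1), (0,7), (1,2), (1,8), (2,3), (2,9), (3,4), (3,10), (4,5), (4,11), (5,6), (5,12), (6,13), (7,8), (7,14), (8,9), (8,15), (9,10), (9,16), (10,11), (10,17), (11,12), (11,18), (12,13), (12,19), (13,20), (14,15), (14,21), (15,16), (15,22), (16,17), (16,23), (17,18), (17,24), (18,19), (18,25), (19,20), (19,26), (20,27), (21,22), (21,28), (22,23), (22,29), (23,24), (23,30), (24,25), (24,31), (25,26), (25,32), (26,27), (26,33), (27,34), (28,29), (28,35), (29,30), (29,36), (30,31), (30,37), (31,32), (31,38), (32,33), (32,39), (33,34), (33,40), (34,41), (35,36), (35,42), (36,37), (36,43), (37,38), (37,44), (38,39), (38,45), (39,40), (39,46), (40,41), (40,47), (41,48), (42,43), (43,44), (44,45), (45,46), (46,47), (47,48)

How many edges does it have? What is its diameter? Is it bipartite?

A 7x7 grid has 42 vertical edges and 42 horizontal edges.
Total edges = 42 + 42 = 84.
Diameter = (7-1) + (7-1) = 12 (corner to opposite corner).
Grid graphs are bipartite (checkerboard coloring).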